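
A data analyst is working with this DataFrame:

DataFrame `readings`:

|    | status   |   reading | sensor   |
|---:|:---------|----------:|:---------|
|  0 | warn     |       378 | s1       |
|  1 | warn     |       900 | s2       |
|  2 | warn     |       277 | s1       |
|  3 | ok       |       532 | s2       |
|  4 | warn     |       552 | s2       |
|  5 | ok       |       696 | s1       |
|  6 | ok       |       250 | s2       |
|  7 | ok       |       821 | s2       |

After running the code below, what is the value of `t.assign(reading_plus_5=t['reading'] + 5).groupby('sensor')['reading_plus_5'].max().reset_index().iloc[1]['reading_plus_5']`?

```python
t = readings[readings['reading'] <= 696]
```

filter rows where reading <= 696:
  status  reading sensor
0   warn      378     s1
2   warn      277     s1
3     ok      532     s2
4   warn      552     s2
5     ok      696     s1
6     ok      250     s2
add column reading_plus_5 = t['reading'] + 5:
  status  reading sensor  reading_plus_5
0   warn      378     s1             383
2   warn      277     s1             282
3     ok      532     s2             537
4   warn      552     s2             557
5     ok      696     s1             701
6     ok      250     s2             255
group by sensor, max of reading_plus_5:
sensor
s1    701
s2    557
Name: reading_plus_5, dtype: int64
reset_index():
  sensor  reading_plus_5
0     s1             701
1     s2             557

557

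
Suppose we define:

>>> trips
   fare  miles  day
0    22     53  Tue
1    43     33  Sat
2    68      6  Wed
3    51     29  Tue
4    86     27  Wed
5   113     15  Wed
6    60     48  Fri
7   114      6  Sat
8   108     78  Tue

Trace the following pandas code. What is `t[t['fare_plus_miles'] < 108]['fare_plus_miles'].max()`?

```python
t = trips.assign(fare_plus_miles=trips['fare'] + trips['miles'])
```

add column fare_plus_miles = trips['fare'] + trips['miles']:
   fare  miles  day  fare_plus_miles
0    22     53  Tue               75
1    43     33  Sat               76
2    68      6  Wed               74
3    51     29  Tue               80
4    86     27  Wed              113
5   113     15  Wed              128
6    60     48  Fri              108
7   114      6  Sat              120
8   108     78  Tue              186
filter rows where fare_plus_miles < 108:
   fare  miles  day  fare_plus_miles
0    22     53  Tue               75
1    43     33  Sat               76
2    68      6  Wed               74
3    51     29  Tue               80

80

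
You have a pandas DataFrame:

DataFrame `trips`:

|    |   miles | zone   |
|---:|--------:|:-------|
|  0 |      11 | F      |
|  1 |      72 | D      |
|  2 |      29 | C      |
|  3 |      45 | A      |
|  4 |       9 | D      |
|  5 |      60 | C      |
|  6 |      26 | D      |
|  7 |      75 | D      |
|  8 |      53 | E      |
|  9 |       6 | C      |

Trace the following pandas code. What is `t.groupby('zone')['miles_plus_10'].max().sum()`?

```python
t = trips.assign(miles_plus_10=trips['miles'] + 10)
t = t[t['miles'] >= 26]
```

add column miles_plus_10 = trips['miles'] + 10:
   miles zone  miles_plus_10
0     11    F             21
1     72    D             82
2     29    C             39
3     45    A             55
4      9    D             19
5     60    C             70
6     26    D             36
7     75    D             85
8     53    E             63
9      6    C             16
filter rows where miles >= 26:
   miles zone  miles_plus_10
1     72    D             82
2     29    C             39
3     45    A             55
5     60    C             70
6     26    D             36
7     75    D             85
8     53    E             63
group by zone, max of miles_plus_10:
zone
A    55
C    70
D    85
E    63
Name: miles_plus_10, dtype: int64
sum of the resulting series → 273

273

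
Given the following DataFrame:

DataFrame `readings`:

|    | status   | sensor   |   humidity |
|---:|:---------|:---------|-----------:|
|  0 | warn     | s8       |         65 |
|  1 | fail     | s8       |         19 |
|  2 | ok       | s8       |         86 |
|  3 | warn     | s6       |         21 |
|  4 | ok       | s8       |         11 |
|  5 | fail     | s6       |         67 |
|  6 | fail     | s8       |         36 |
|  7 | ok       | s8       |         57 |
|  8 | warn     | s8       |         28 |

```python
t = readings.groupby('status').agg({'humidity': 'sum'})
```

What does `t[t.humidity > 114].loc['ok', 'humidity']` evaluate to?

154

group by status, sum of humidity:
        humidity
status          
fail         122
ok           154
warn         114
filter rows where humidity > 114:
        humidity
status          
fail         122
ok           154
Taking the value at row 'ok', column 'humidity' gives 154.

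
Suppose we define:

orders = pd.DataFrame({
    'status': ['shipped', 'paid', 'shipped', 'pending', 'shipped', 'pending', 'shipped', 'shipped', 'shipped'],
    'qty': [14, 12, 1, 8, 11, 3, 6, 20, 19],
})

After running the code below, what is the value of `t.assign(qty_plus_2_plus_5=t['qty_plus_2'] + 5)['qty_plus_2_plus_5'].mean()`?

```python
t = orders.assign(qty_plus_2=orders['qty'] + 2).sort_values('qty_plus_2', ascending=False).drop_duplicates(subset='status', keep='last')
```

add column qty_plus_2 = orders['qty'] + 2:
    status  qty  qty_plus_2
0  shipped   14          16
1     paid   12          14
2  shipped    1           3
3  pending    8          10
4  shipped   11          13
5  pending    3           5
6  shipped    6           8
7  shipped   20          22
8  shipped   19          21
sort by qty_plus_2 descending:
    status  qty  qty_plus_2
7  shipped   20          22
8  shipped   19          21
0  shipped   14          16
1     paid   12          14
4  shipped   11          13
3  pending    8          10
6  shipped    6           8
5  pending    3           5
2  shipped    1           3
drop duplicate status (keep=last):
    status  qty  qty_plus_2
1     paid   12          14
5  pending    3           5
2  shipped    1           3
add column qty_plus_2_plus_5 = t['qty_plus_2'] + 5:
    status  qty  qty_plus_2  qty_plus_2_plus_5
1     paid   12          14                 19
5  pending    3           5                 10
2  shipped    1           3                  8
The mean of column 'qty_plus_2_plus_5' is 12.3333333333.

12.3333333333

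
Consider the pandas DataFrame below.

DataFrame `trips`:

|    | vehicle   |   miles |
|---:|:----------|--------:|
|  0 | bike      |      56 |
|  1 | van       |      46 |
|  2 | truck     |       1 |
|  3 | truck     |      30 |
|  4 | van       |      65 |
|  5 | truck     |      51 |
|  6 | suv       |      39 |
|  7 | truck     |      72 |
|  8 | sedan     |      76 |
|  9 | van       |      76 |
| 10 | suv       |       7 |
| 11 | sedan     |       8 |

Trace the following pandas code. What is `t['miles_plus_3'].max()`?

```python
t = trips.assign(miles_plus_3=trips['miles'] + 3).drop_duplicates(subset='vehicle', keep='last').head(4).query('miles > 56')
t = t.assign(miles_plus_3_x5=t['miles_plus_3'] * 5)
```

79

add column miles_plus_3 = trips['miles'] + 3:
   vehicle  miles  miles_plus_3
0     bike     56            59
1      van     46            49
2    truck      1             4
3    truck     30            33
4      van     65            68
5    truck     51            54
6      suv     39            42
7    truck     72            75
8    sedan     76            79
9      van     76            79
10     suv      7            10
11   sedan      8            11
drop duplicate vehicle (keep=last):
   vehicle  miles  miles_plus_3
0     bike     56            59
7    truck     72            75
9      van     76            79
10     suv      7            10
11   sedan      8            11
take first 4 rows:
   vehicle  miles  miles_plus_3
0     bike     56            59
7    truck     72            75
9      van     76            79
10     suv      7            10
filter rows where miles > 56:
  vehicle  miles  miles_plus_3
7   truck     72            75
9     van     76            79
add column miles_plus_3_x5 = t['miles_plus_3'] * 5:
  vehicle  miles  miles_plus_3  miles_plus_3_x5
7   truck     72            75              375
9     van     76            79              395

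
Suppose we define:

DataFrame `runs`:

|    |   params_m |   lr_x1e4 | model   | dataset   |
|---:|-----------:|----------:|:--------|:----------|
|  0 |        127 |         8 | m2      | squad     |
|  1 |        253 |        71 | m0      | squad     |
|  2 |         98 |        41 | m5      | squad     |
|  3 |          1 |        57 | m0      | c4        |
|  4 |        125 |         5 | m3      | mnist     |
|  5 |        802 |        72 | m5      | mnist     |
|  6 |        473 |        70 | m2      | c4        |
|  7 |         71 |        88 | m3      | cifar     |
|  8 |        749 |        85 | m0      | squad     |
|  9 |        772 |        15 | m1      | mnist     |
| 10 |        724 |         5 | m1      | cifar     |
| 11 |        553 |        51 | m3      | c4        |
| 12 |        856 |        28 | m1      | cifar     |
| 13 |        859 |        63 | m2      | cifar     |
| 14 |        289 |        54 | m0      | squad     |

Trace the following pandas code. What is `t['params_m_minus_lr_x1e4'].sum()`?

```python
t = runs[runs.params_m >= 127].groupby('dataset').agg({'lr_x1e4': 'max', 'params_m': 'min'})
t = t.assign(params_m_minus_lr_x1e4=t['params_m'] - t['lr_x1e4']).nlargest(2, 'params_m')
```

filter rows where params_m >= 127:
    params_m  lr_x1e4 model dataset
0        127        8    m2   squad
1        253       71    m0   squad
5        802       72    m5   mnist
6        473       70    m2      c4
8        749       85    m0   squad
9        772       15    m1   mnist
10       724        5    m1   cifar
11       553       51    m3      c4
12       856       28    m1   cifar
13       859       63    m2   cifar
14       289       54    m0   squad
group by dataset: max(lr_x1e4), min(params_m):
         lr_x1e4  params_m
dataset                   
c4            70       473
cifar         63       724
mnist         72       772
squad         85       127
add column params_m_minus_lr_x1e4 = t['params_m'] - t['lr_x1e4']:
         lr_x1e4  params_m  params_m_minus_lr_x1e4
dataset                                           
c4            70       473                     403
cifar         63       724                     661
mnist         72       772                     700
squad         85       127                      42
take 2 rows with largest params_m:
         lr_x1e4  params_m  params_m_minus_lr_x1e4
dataset                                           
mnist         72       772                     700
cifar         63       724                     661

1361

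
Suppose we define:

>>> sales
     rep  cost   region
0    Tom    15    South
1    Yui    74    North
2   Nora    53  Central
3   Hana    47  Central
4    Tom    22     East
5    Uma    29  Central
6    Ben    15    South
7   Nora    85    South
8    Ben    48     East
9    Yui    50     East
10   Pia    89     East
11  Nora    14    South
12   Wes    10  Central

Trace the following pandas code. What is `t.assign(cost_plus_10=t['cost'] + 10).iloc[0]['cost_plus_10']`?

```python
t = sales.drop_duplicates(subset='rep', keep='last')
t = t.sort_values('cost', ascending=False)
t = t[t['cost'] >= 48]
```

drop duplicate rep (keep=last):
     rep  cost   region
3   Hana    47  Central
4    Tom    22     East
5    Uma    29  Central
8    Ben    48     East
9    Yui    50     East
10   Pia    89     East
11  Nora    14    South
12   Wes    10  Central
sort by cost descending:
     rep  cost   region
10   Pia    89     East
9    Yui    50     East
8    Ben    48     East
3   Hana    47  Central
5    Uma    29  Central
4    Tom    22     East
11  Nora    14    South
12   Wes    10  Central
filter rows where cost >= 48:
    rep  cost region
10  Pia    89   East
9   Yui    50   East
8   Ben    48   East
add column cost_plus_10 = t['cost'] + 10:
    rep  cost region  cost_plus_10
10  Pia    89   East            99
9   Yui    50   East            60
8   Ben    48   East            58
The value at position 0, column 'cost_plus_10' is 99.

99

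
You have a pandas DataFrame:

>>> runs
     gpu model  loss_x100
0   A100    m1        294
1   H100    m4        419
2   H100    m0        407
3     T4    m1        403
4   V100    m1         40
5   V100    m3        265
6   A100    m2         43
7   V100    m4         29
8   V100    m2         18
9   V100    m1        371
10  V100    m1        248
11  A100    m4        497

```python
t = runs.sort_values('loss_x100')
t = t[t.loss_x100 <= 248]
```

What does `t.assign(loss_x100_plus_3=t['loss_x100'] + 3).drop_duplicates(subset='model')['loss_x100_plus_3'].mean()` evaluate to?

32.0

sort by loss_x100:
     gpu model  loss_x100
8   V100    m2         18
7   V100    m4         29
4   V100    m1         40
6   A100    m2         43
10  V100    m1        248
5   V100    m3        265
0   A100    m1        294
9   V100    m1        371
3     T4    m1        403
2   H100    m0        407
1   H100    m4        419
11  A100    m4        497
filter rows where loss_x100 <= 248:
     gpu model  loss_x100
8   V100    m2         18
7   V100    m4         29
4   V100    m1         40
6   A100    m2         43
10  V100    m1        248
add column loss_x100_plus_3 = t['loss_x100'] + 3:
     gpu model  loss_x100  loss_x100_plus_3
8   V100    m2         18                21
7   V100    m4         29                32
4   V100    m1         40                43
6   A100    m2         43                46
10  V100    m1        248               251
drop duplicate model (keep=first):
    gpu model  loss_x100  loss_x100_plus_3
8  V100    m2         18                21
7  V100    m4         29                32
4  V100    m1         40                43
Finally, mean of column 'loss_x100_plus_3' = 32.0.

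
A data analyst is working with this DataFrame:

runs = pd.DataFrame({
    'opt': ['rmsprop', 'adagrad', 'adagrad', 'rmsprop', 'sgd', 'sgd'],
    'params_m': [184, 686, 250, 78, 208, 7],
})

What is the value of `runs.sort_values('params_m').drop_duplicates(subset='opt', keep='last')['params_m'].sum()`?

sort by params_m:
       opt  params_m
5      sgd         7
3  rmsprop        78
0  rmsprop       184
4      sgd       208
2  adagrad       250
1  adagrad       686
drop duplicate opt (keep=last):
       opt  params_m
0  rmsprop       184
4      sgd       208
1  adagrad       686
sum of column 'params_m' → 1078

1078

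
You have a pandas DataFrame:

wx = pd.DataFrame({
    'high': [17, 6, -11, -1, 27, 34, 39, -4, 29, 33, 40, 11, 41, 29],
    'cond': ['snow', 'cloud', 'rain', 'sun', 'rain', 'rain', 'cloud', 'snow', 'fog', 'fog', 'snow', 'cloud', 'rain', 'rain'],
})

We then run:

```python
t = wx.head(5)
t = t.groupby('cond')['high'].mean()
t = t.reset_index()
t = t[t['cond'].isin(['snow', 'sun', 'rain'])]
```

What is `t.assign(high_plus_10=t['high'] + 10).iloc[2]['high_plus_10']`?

9.0

take first 5 rows:
   high   cond
0    17   snow
1     6  cloud
2   -11   rain
3    -1    sun
4    27   rain
group by cond, mean of high:
cond
cloud     6.0
rain      8.0
snow     17.0
sun      -1.0
Name: high, dtype: float64
reset_index():
    cond  high
0  cloud   6.0
1   rain   8.0
2   snow  17.0
3    sun  -1.0
filter rows where cond in ['snow', 'sun', 'rain']:
   cond  high
1  rain   8.0
2  snow  17.0
3   sun  -1.0
add column high_plus_10 = t['high'] + 10:
   cond  high  high_plus_10
1  rain   8.0          18.0
2  snow  17.0          27.0
3   sun  -1.0           9.0
value at position 2, column 'high_plus_10' → 9.0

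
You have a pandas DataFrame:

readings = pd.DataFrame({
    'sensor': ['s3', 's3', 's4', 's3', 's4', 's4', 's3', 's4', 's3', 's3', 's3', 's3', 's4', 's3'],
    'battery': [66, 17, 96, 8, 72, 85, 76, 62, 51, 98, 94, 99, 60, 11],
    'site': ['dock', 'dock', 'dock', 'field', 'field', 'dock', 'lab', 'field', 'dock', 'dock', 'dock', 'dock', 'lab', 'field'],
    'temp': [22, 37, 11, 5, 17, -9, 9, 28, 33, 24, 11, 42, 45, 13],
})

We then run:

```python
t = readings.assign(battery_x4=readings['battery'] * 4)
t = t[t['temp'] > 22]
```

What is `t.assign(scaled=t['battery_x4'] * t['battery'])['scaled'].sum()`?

add column battery_x4 = readings['battery'] * 4:
   sensor  battery   site  temp  battery_x4
0      s3       66   dock    22         264
1      s3       17   dock    37          68
2      s4       96   dock    11         384
3      s3        8  field     5          32
4      s4       72  field    17         288
5      s4       85   dock    -9         340
6      s3       76    lab     9         304
7      s4       62  field    28         248
8      s3       51   dock    33         204
9      s3       98   dock    24         392
10     s3       94   dock    11         376
11     s3       99   dock    42         396
12     s4       60    lab    45         240
13     s3       11  field    13          44
filter rows where temp > 22:
   sensor  battery   site  temp  battery_x4
1      s3       17   dock    37          68
7      s4       62  field    28         248
8      s3       51   dock    33         204
9      s3       98   dock    24         392
11     s3       99   dock    42         396
12     s4       60    lab    45         240
add column scaled = t['battery_x4'] * t['battery']:
   sensor  battery   site  temp  battery_x4  scaled
1      s3       17   dock    37          68    1156
7      s4       62  field    28         248   15376
8      s3       51   dock    33         204   10404
9      s3       98   dock    24         392   38416
11     s3       99   dock    42         396   39204
12     s4       60    lab    45         240   14400

118956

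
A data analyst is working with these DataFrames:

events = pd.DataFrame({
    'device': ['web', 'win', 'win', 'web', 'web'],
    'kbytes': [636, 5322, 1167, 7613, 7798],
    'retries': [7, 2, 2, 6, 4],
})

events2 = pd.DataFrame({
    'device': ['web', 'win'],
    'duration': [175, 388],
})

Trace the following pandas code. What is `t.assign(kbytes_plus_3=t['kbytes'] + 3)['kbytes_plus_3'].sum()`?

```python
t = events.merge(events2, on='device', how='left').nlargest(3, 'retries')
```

16056

merge on 'device' (how='left') → 5 rows:
  device  kbytes  retries  duration
0    web     636        7       175
1    win    5322        2       388
2    win    1167        2       388
3    web    7613        6       175
4    web    7798        4       175
take 3 rows with largest retries:
  device  kbytes  retries  duration
0    web     636        7       175
3    web    7613        6       175
4    web    7798        4       175
add column kbytes_plus_3 = t['kbytes'] + 3:
  device  kbytes  retries  duration  kbytes_plus_3
0    web     636        7       175            639
3    web    7613        6       175           7616
4    web    7798        4       175           7801
The sum of column 'kbytes_plus_3' is 16056.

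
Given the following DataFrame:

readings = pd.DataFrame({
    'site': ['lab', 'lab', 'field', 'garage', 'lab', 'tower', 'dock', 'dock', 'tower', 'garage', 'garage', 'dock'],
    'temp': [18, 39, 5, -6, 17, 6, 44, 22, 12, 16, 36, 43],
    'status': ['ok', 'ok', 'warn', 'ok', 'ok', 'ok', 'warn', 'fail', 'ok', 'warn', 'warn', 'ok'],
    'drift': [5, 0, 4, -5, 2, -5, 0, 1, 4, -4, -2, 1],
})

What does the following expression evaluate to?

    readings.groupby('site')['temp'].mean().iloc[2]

group by site, mean of temp:
site
dock      36.333333
field      5.000000
garage    15.333333
lab       24.666667
tower      9.000000
Name: temp, dtype: float64
value at position 2 → 15.3333333333

15.3333333333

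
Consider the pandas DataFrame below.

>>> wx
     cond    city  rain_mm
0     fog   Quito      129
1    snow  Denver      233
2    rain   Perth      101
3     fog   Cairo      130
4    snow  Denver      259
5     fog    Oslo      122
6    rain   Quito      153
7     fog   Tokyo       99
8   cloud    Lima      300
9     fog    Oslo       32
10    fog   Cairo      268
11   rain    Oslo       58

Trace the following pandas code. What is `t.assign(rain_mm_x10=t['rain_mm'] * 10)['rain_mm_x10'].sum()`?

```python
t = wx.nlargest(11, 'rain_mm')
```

18520

take 11 rows with largest rain_mm:
     cond    city  rain_mm
8   cloud    Lima      300
10    fog   Cairo      268
4    snow  Denver      259
1    snow  Denver      233
6    rain   Quito      153
3     fog   Cairo      130
0     fog   Quito      129
5     fog    Oslo      122
2    rain   Perth      101
7     fog   Tokyo       99
11   rain    Oslo       58
add column rain_mm_x10 = t['rain_mm'] * 10:
     cond    city  rain_mm  rain_mm_x10
8   cloud    Lima      300         3000
10    fog   Cairo      268         2680
4    snow  Denver      259         2590
1    snow  Denver      233         2330
6    rain   Quito      153         1530
3     fog   Cairo      130         1300
0     fog   Quito      129         1290
5     fog    Oslo      122         1220
2    rain   Perth      101         1010
7     fog   Tokyo       99          990
11   rain    Oslo       58          580
So sum() = 18520.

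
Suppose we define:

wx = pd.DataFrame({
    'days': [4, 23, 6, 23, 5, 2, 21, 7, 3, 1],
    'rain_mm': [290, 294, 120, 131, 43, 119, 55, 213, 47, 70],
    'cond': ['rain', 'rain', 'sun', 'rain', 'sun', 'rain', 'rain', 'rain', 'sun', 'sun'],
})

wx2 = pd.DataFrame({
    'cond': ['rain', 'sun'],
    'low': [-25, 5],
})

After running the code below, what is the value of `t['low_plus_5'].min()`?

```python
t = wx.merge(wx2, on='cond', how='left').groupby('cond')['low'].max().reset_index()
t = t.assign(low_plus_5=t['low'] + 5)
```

merge on 'cond' (how='left') → 10 rows:
   days  rain_mm  cond  low
0     4      290  rain  -25
1    23      294  rain  -25
2     6      120   sun    5
3    23      131  rain  -25
4     5       43   sun    5
5     2      119  rain  -25
6    21       55  rain  -25
7     7      213  rain  -25
8     3       47   sun    5
9     1       70   sun    5
group by cond, max of low:
cond
rain   -25
sun      5
Name: low, dtype: int64
reset_index():
   cond  low
0  rain  -25
1   sun    5
add column low_plus_5 = t['low'] + 5:
   cond  low  low_plus_5
0  rain  -25         -20
1   sun    5          10

-20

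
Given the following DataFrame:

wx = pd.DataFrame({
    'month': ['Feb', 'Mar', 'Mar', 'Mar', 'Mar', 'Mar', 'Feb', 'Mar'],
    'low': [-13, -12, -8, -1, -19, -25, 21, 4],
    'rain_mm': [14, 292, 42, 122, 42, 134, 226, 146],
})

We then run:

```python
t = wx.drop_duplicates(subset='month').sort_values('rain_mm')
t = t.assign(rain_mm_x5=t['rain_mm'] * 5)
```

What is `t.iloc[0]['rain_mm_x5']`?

70

drop duplicate month (keep=first):
  month  low  rain_mm
0   Feb  -13       14
1   Mar  -12      292
sort by rain_mm:
  month  low  rain_mm
0   Feb  -13       14
1   Mar  -12      292
add column rain_mm_x5 = t['rain_mm'] * 5:
  month  low  rain_mm  rain_mm_x5
0   Feb  -13       14          70
1   Mar  -12      292        1460
Hence 70.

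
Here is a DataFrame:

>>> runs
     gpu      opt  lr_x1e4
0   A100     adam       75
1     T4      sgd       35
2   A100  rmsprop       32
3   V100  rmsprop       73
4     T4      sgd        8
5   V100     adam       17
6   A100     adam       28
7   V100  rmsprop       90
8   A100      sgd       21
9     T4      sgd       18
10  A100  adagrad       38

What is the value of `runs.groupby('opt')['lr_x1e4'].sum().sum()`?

group by opt, sum of lr_x1e4:
opt
adagrad     38
adam       120
rmsprop    195
sgd         82
Name: lr_x1e4, dtype: int64
The sum of the resulting series is 435.

435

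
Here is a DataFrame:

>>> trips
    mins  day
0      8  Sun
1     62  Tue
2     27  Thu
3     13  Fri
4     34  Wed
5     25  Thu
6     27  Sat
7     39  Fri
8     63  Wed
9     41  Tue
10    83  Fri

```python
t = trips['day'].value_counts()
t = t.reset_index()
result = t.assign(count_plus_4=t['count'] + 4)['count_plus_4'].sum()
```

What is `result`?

35

value_counts of day:
day
Fri    3
Tue    2
Thu    2
Wed    2
Sun    1
Sat    1
Name: count, dtype: int64
reset_index():
   day  count
0  Fri      3
1  Tue      2
2  Thu      2
3  Wed      2
4  Sun      1
5  Sat      1
add column count_plus_4 = t['count'] + 4:
   day  count  count_plus_4
0  Fri      3             7
1  Tue      2             6
2  Thu      2             6
3  Wed      2             6
4  Sun      1             5
5  Sat      1             5
Finally, sum of column 'count_plus_4' = 35.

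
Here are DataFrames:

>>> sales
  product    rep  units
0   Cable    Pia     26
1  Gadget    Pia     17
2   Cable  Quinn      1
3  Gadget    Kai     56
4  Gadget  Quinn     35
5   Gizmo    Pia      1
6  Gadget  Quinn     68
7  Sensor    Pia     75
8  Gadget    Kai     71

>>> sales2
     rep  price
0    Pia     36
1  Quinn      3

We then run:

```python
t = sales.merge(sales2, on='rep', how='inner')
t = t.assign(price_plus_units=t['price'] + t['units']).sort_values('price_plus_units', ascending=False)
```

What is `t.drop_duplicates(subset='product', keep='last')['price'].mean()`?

19.5

merge on 'rep' (how='inner') → 7 rows:
  product    rep  units  price
0   Cable    Pia     26     36
1  Gadget    Pia     17     36
2   Cable  Quinn      1      3
3  Gadget  Quinn     35      3
4   Gizmo    Pia      1     36
5  Gadget  Quinn     68      3
6  Sensor    Pia     75     36
add column price_plus_units = t['price'] + t['units']:
  product    rep  units  price  price_plus_units
0   Cable    Pia     26     36                62
1  Gadget    Pia     17     36                53
2   Cable  Quinn      1      3                 4
3  Gadget  Quinn     35      3                38
4   Gizmo    Pia      1     36                37
5  Gadget  Quinn     68      3                71
6  Sensor    Pia     75     36               111
sort by price_plus_units descending:
  product    rep  units  price  price_plus_units
6  Sensor    Pia     75     36               111
5  Gadget  Quinn     68      3                71
0   Cable    Pia     26     36                62
1  Gadget    Pia     17     36                53
3  Gadget  Quinn     35      3                38
4   Gizmo    Pia      1     36                37
2   Cable  Quinn      1      3                 4
drop duplicate product (keep=last):
  product    rep  units  price  price_plus_units
6  Sensor    Pia     75     36               111
3  Gadget  Quinn     35      3                38
4   Gizmo    Pia      1     36                37
2   Cable  Quinn      1      3                 4
Reading off the mean of column 'price', we get 19.5.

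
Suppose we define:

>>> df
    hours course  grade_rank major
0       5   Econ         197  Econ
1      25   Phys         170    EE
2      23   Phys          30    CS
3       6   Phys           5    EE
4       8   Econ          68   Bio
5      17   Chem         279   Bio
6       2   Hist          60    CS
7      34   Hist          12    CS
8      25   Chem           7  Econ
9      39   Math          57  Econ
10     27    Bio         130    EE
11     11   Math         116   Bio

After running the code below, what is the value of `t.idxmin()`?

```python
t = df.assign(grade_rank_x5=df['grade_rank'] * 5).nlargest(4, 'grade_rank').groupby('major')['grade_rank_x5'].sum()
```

Econ

add column grade_rank_x5 = df['grade_rank'] * 5:
    hours course  grade_rank major  grade_rank_x5
0       5   Econ         197  Econ            985
1      25   Phys         170    EE            850
2      23   Phys          30    CS            150
3       6   Phys           5    EE             25
4       8   Econ          68   Bio            340
5      17   Chem         279   Bio           1395
6       2   Hist          60    CS            300
7      34   Hist          12    CS             60
8      25   Chem           7  Econ             35
9      39   Math          57  Econ            285
10     27    Bio         130    EE            650
11     11   Math         116   Bio            580
take 4 rows with largest grade_rank:
    hours course  grade_rank major  grade_rank_x5
5      17   Chem         279   Bio           1395
0       5   Econ         197  Econ            985
1      25   Phys         170    EE            850
10     27    Bio         130    EE            650
group by major, sum of grade_rank_x5:
major
Bio     1395
EE      1500
Econ     985
Name: grade_rank_x5, dtype: int64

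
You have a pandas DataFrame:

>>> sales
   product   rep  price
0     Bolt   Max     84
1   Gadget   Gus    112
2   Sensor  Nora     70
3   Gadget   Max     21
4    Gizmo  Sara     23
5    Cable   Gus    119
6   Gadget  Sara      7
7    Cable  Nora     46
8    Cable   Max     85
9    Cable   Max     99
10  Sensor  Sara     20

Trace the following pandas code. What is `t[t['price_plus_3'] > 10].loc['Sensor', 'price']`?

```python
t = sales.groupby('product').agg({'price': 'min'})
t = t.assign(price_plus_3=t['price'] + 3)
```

20

group by product, min of price:
         price
product       
Bolt        84
Cable       46
Gadget       7
Gizmo       23
Sensor      20
add column price_plus_3 = t['price'] + 3:
         price  price_plus_3
product                     
Bolt        84            87
Cable       46            49
Gadget       7            10
Gizmo       23            26
Sensor      20            23
filter rows where price_plus_3 > 10:
         price  price_plus_3
product                     
Bolt        84            87
Cable       46            49
Gizmo       23            26
Sensor      20            23
Hence 20.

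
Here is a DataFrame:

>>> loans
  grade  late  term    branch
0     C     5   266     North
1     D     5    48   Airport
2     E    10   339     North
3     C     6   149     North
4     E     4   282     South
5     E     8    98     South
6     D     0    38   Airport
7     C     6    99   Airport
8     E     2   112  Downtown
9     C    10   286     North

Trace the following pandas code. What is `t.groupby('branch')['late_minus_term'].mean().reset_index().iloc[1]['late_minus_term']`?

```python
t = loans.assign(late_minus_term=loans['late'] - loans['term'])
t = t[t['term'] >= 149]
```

-278.0

add column late_minus_term = loans['late'] - loans['term']:
  grade  late  term    branch  late_minus_term
0     C     5   266     North             -261
1     D     5    48   Airport              -43
2     E    10   339     North             -329
3     C     6   149     North             -143
4     E     4   282     South             -278
5     E     8    98     South              -90
6     D     0    38   Airport              -38
7     C     6    99   Airport              -93
8     E     2   112  Downtown             -110
9     C    10   286     North             -276
filter rows where term >= 149:
  grade  late  term branch  late_minus_term
0     C     5   266  North             -261
2     E    10   339  North             -329
3     C     6   149  North             -143
4     E     4   282  South             -278
9     C    10   286  North             -276
group by branch, mean of late_minus_term:
branch
North   -252.25
South   -278.00
Name: late_minus_term, dtype: float64
reset_index():
  branch  late_minus_term
0  North          -252.25
1  South          -278.00
Finally, value at position 1, column 'late_minus_term' = -278.0.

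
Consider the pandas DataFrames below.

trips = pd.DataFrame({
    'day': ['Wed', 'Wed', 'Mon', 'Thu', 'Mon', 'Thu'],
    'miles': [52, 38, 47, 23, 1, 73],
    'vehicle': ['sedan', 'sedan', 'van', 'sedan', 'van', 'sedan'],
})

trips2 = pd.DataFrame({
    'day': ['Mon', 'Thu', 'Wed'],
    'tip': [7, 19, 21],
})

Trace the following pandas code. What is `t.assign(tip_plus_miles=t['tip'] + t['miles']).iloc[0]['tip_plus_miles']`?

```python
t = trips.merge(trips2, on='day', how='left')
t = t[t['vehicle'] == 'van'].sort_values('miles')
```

8

merge on 'day' (how='left') → 6 rows:
   day  miles vehicle  tip
0  Wed     52   sedan   21
1  Wed     38   sedan   21
2  Mon     47     van    7
3  Thu     23   sedan   19
4  Mon      1     van    7
5  Thu     73   sedan   19
filter rows where vehicle == 'van':
   day  miles vehicle  tip
2  Mon     47     van    7
4  Mon      1     van    7
sort by miles:
   day  miles vehicle  tip
4  Mon      1     van    7
2  Mon     47     van    7
add column tip_plus_miles = t['tip'] + t['miles']:
   day  miles vehicle  tip  tip_plus_miles
4  Mon      1     van    7               8
2  Mon     47     van    7              54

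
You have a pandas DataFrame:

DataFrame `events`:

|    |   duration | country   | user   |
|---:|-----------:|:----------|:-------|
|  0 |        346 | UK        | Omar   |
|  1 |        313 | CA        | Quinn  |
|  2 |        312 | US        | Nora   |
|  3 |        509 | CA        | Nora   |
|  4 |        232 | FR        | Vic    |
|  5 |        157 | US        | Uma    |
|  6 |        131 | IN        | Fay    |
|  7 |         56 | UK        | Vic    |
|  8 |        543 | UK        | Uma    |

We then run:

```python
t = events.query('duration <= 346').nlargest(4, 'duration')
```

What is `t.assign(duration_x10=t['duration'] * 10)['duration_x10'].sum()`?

filter rows where duration <= 346:
   duration country   user
0       346      UK   Omar
1       313      CA  Quinn
2       312      US   Nora
4       232      FR    Vic
5       157      US    Uma
6       131      IN    Fay
7        56      UK    Vic
take 4 rows with largest duration:
   duration country   user
0       346      UK   Omar
1       313      CA  Quinn
2       312      US   Nora
4       232      FR    Vic
add column duration_x10 = t['duration'] * 10:
   duration country   user  duration_x10
0       346      UK   Omar          3460
1       313      CA  Quinn          3130
2       312      US   Nora          3120
4       232      FR    Vic          2320
sum of column 'duration_x10' → 12030

12030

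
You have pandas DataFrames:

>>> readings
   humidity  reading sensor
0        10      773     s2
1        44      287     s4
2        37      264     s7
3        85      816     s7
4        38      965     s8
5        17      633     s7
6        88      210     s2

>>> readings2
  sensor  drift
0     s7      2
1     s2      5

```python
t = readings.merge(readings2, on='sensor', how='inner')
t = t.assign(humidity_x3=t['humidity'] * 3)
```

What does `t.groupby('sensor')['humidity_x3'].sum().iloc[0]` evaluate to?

294

merge on 'sensor' (how='inner') → 5 rows:
   humidity  reading sensor  drift
0        10      773     s2      5
1        37      264     s7      2
2        85      816     s7      2
3        17      633     s7      2
4        88      210     s2      5
add column humidity_x3 = t['humidity'] * 3:
   humidity  reading sensor  drift  humidity_x3
0        10      773     s2      5           30
1        37      264     s7      2          111
2        85      816     s7      2          255
3        17      633     s7      2           51
4        88      210     s2      5          264
group by sensor, sum of humidity_x3:
sensor
s2    294
s7    417
Name: humidity_x3, dtype: int64
Reading off the value at position 0, we get 294.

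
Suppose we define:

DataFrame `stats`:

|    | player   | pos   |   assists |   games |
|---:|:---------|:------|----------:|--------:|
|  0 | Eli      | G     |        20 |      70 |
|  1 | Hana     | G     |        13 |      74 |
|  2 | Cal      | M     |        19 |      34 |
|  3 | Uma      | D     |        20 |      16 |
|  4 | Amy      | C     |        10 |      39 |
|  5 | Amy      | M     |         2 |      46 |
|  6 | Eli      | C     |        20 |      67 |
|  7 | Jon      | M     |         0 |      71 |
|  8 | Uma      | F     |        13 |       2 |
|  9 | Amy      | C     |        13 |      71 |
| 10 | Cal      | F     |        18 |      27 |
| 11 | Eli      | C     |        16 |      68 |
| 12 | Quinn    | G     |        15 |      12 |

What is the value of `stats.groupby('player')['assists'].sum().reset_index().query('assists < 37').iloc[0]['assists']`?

group by player, sum of assists:
player
Amy      25
Cal      37
Eli      56
Hana     13
Jon       0
Quinn    15
Uma      33
Name: assists, dtype: int64
reset_index():
  player  assists
0    Amy       25
1    Cal       37
2    Eli       56
3   Hana       13
4    Jon        0
5  Quinn       15
6    Uma       33
filter rows where assists < 37:
  player  assists
0    Amy       25
3   Hana       13
4    Jon        0
5  Quinn       15
6    Uma       33

25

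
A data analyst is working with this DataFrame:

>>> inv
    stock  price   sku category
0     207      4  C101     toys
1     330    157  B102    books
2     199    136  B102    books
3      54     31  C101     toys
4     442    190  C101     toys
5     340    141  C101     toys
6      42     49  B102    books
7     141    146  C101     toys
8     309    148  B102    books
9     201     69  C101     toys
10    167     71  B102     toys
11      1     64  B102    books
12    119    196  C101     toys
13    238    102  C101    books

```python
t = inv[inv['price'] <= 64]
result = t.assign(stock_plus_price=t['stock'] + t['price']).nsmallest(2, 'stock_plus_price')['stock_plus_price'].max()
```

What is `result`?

85

filter rows where price <= 64:
    stock  price   sku category
0     207      4  C101     toys
3      54     31  C101     toys
6      42     49  B102    books
11      1     64  B102    books
add column stock_plus_price = t['stock'] + t['price']:
    stock  price   sku category  stock_plus_price
0     207      4  C101     toys               211
3      54     31  C101     toys                85
6      42     49  B102    books                91
11      1     64  B102    books                65
take 2 rows with smallest stock_plus_price:
    stock  price   sku category  stock_plus_price
11      1     64  B102    books                65
3      54     31  C101     toys                85
max of column 'stock_plus_price' → 85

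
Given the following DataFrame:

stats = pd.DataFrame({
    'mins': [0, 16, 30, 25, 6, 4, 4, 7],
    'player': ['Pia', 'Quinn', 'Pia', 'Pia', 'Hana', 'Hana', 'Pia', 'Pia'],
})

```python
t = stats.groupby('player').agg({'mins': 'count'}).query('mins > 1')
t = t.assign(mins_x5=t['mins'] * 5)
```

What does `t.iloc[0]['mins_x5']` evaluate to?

10

group by player, count of mins:
        mins
player      
Hana       2
Pia        5
Quinn      1
filter rows where mins > 1:
        mins
player      
Hana       2
Pia        5
add column mins_x5 = t['mins'] * 5:
        mins  mins_x5
player               
Hana       2       10
Pia        5       25
Finally, value at position 0, column 'mins_x5' = 10.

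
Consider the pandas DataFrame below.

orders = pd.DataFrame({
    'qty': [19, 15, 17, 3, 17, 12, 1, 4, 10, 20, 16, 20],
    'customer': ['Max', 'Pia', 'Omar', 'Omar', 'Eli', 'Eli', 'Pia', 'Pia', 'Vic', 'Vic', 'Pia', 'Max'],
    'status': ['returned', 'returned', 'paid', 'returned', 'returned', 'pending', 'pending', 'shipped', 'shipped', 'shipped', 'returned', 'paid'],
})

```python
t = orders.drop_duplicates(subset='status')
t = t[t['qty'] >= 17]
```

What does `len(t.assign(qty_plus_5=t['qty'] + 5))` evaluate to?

drop duplicate status (keep=first):
   qty customer    status
0   19      Max  returned
2   17     Omar      paid
5   12      Eli   pending
7    4      Pia   shipped
filter rows where qty >= 17:
   qty customer    status
0   19      Max  returned
2   17     Omar      paid
add column qty_plus_5 = t['qty'] + 5:
   qty customer    status  qty_plus_5
0   19      Max  returned          24
2   17     Omar      paid          22
number of rows → 2

2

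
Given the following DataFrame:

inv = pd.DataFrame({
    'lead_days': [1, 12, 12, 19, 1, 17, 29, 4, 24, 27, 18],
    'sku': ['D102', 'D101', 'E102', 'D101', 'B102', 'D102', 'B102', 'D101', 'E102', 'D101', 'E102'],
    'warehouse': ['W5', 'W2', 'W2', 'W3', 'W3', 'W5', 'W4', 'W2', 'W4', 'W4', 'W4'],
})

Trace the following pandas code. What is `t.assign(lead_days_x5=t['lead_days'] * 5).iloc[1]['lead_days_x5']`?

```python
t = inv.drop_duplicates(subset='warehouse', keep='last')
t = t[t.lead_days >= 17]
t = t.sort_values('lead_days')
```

drop duplicate warehouse (keep=last):
    lead_days   sku warehouse
4           1  B102        W3
5          17  D102        W5
7           4  D101        W2
10         18  E102        W4
filter rows where lead_days >= 17:
    lead_days   sku warehouse
5          17  D102        W5
10         18  E102        W4
sort by lead_days:
    lead_days   sku warehouse
5          17  D102        W5
10         18  E102        W4
add column lead_days_x5 = t['lead_days'] * 5:
    lead_days   sku warehouse  lead_days_x5
5          17  D102        W5            85
10         18  E102        W4            90
Finally, value at position 1, column 'lead_days_x5' = 90.

90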